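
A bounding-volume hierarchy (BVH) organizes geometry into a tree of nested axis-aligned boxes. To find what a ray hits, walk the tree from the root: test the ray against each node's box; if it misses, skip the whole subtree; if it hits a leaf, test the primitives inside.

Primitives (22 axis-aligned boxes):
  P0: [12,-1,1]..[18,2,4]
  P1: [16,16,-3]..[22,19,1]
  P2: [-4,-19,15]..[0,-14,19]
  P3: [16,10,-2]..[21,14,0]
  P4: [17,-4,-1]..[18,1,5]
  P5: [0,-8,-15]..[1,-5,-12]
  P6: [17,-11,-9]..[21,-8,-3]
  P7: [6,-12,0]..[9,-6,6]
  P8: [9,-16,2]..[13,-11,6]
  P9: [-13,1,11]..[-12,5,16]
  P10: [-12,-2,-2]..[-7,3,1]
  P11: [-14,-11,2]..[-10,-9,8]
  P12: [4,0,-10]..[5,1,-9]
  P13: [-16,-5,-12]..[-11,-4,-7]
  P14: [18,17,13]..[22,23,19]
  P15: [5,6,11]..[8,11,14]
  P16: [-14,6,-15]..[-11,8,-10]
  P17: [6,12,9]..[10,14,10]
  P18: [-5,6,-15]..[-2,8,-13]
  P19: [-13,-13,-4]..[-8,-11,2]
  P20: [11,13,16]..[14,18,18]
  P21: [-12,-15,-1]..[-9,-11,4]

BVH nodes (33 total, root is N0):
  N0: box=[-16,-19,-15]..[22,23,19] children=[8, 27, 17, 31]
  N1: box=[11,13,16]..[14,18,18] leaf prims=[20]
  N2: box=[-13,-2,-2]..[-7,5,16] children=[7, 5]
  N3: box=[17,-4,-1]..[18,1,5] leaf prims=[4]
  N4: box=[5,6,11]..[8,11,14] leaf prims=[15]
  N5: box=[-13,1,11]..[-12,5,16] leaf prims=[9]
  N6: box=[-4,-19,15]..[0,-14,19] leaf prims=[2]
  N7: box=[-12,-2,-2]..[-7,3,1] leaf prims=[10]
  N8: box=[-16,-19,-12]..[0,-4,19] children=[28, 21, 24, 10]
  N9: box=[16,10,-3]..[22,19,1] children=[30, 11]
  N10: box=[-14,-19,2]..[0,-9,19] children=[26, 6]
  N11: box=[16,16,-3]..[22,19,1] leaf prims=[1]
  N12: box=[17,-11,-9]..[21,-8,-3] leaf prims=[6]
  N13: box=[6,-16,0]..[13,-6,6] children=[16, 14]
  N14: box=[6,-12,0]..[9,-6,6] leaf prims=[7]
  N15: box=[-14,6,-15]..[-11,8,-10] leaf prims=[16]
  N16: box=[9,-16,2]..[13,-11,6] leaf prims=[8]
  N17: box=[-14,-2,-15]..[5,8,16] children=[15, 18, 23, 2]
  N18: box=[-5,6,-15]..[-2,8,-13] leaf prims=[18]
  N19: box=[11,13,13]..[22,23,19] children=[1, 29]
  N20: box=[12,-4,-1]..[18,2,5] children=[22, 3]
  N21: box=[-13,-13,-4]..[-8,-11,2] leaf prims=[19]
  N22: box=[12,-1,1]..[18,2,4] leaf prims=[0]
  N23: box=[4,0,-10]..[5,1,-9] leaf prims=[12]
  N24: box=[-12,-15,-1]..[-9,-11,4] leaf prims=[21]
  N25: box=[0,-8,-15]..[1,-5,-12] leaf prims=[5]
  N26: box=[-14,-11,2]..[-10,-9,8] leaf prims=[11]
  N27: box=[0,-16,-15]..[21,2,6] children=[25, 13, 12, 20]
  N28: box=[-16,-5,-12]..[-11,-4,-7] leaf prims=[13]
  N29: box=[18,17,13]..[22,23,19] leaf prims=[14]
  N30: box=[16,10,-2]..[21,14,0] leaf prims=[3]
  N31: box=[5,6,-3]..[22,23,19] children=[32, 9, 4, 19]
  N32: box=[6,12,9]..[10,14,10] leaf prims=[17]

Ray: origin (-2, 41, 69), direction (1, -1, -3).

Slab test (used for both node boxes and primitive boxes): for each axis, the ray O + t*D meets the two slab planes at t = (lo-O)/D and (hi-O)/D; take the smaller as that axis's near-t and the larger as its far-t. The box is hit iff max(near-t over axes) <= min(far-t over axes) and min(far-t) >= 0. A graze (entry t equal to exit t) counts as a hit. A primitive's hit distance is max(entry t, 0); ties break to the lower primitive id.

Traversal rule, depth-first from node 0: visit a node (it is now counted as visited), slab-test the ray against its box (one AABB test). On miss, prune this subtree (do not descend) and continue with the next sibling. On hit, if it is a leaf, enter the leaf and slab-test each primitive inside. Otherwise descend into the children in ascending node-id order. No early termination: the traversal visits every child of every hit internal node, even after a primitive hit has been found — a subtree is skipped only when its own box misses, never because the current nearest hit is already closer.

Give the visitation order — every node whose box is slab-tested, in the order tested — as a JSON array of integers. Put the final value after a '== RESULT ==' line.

Traverse from the root:
N0 x:[-14,24] y:[18,60] z:[50/3,28] -> hit [18,24], descend [8, 17, 27, 31]
  N8 x:[-14,2] y:[45,60] z:[50/3,27] -> miss, prune
  N17 x:[-12,7] y:[33,43] z:[53/3,28] -> miss, prune
  N27 x:[2,23] y:[39,57] z:[21,28] -> miss, prune
  N31 x:[7,24] y:[18,35] z:[50/3,24] -> hit [18,24], descend [4, 9, 19, 32]
    N4 x:[7,10] y:[30,35] z:[55/3,58/3] -> miss, prune
    N9 x:[18,24] y:[22,31] z:[68/3,24] -> hit [68/3,24], descend [11, 30]
      N11 x:[18,24] y:[22,25] z:[68/3,24] -> hit [68/3,24] leaf, test {P1@t=68/3}
      N30 x:[18,23] y:[27,31] z:[23,71/3] -> miss, prune
    N19 x:[13,24] y:[18,28] z:[50/3,56/3] -> hit [18,56/3], descend [1, 29]
      N1 x:[13,16] y:[23,28] z:[17,53/3] -> miss, prune
      N29 x:[20,24] y:[18,24] z:[50/3,56/3] -> miss, prune
    N32 x:[8,12] y:[27,29] z:[59/3,20] -> miss, prune

order=[0, 8, 17, 27, 31, 4, 9, 11, 30, 19, 1, 29, 32]  |boxes|=13  |leaves|=1  hit=P1

== RESULT ==
[0, 8, 17, 27, 31, 4, 9, 11, 30, 19, 1, 29, 32]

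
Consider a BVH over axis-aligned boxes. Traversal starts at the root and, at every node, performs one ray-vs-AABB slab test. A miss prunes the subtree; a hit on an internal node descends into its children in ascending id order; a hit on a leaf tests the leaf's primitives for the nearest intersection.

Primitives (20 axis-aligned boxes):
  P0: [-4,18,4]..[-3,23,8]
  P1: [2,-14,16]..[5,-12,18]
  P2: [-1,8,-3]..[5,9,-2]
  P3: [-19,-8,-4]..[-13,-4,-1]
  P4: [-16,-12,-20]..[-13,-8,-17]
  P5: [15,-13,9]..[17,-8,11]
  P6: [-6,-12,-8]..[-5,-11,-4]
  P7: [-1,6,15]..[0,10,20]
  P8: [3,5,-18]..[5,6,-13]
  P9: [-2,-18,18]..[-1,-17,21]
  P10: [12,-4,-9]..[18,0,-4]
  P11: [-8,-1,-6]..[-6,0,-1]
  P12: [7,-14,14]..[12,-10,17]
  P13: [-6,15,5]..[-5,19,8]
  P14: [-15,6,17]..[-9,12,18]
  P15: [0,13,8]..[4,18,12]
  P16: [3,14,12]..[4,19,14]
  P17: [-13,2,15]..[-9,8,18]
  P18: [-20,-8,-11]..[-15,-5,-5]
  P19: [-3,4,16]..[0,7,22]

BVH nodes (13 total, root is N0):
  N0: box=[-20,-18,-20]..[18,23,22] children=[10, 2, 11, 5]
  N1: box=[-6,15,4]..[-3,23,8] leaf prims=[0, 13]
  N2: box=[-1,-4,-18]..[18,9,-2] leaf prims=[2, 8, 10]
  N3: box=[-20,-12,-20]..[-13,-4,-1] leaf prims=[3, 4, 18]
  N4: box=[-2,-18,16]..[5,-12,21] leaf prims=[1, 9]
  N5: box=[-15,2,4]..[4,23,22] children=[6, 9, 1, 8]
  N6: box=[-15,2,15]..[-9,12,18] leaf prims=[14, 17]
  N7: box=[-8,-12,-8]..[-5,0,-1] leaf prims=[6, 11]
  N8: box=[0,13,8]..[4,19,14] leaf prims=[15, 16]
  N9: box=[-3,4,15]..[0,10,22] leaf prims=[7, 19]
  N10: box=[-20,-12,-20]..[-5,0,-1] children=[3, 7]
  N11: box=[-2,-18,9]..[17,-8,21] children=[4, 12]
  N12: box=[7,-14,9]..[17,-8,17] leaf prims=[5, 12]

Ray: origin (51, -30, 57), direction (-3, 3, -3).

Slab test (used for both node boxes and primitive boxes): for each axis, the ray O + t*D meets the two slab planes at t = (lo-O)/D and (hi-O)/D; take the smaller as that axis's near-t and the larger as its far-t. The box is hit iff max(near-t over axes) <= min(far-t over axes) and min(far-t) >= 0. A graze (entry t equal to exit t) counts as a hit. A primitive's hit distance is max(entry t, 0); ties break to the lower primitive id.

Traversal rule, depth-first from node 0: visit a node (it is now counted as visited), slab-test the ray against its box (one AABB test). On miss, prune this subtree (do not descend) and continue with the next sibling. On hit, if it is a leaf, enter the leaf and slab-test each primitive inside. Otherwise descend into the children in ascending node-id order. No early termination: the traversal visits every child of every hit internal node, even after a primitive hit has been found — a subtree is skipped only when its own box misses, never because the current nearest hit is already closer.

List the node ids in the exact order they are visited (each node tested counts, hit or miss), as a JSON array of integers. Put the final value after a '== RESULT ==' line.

Traverse from the root:
N0 x:[11,71/3] y:[4,53/3] z:[35/3,77/3] -> hit [35/3,53/3], descend [2, 5, 10, 11]
  N2 x:[11,52/3] y:[26/3,13] z:[59/3,25] -> miss, prune
  N5 x:[47/3,22] y:[32/3,53/3] z:[35/3,53/3] -> hit [47/3,53/3], descend [1, 6, 8, 9]
    N1 x:[18,19] y:[15,53/3] z:[49/3,53/3] -> miss, prune
    N6 x:[20,22] y:[32/3,14] z:[13,14] -> miss, prune
    N8 x:[47/3,17] y:[43/3,49/3] z:[43/3,49/3] -> hit [47/3,49/3] leaf, test {P15@t=47/3, P16(miss)}
    N9 x:[17,18] y:[34/3,40/3] z:[35/3,14] -> miss, prune
  N10 x:[56/3,71/3] y:[6,10] z:[58/3,77/3] -> miss, prune
  N11 x:[34/3,53/3] y:[4,22/3] z:[12,16] -> miss, prune

9 AABB tests over nodes [0, 2, 5, 1, 6, 8, 9, 10, 11]; 1 leaf entered; closest P15.

== RESULT ==
[0, 2, 5, 1, 6, 8, 9, 10, 11]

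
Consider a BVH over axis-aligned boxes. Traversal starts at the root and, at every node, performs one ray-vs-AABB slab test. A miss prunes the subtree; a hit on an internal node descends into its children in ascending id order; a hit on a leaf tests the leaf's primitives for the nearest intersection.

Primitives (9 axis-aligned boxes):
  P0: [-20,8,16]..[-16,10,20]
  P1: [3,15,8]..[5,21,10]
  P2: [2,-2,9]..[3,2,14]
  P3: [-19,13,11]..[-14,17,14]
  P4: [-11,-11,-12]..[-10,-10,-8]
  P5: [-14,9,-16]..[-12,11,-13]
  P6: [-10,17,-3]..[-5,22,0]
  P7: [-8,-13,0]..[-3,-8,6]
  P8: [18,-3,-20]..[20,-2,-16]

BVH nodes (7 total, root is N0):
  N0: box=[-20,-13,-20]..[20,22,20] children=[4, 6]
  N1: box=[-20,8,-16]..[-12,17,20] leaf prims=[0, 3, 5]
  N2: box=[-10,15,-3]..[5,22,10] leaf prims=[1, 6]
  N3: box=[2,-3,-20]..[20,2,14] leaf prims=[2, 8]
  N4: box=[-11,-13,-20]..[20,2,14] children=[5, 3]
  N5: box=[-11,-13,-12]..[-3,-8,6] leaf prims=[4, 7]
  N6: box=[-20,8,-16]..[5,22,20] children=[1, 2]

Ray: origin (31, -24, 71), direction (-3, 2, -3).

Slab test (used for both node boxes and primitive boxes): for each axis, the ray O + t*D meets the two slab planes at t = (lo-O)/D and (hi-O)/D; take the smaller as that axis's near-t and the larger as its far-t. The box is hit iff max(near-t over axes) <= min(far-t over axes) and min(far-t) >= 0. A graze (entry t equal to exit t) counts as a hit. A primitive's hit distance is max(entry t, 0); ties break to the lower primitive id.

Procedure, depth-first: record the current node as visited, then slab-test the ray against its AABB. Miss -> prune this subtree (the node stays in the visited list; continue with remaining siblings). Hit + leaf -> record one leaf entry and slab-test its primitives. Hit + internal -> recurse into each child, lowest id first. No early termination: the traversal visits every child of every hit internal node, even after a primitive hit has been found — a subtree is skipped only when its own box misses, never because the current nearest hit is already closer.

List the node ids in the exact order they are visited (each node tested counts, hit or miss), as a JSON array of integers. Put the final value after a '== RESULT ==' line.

Walk:
N0 x:[11/3,17] y:[11/2,23] z:[17,91/3] -> hit [17,17], descend [4, 6]
  N4 x:[11/3,14] y:[11/2,13] z:[19,91/3] -> miss, prune
  N6 x:[26/3,17] y:[16,23] z:[17,29] -> hit [17,17], descend [1, 2]
    N1 x:[43/3,17] y:[16,41/2] z:[17,29] -> hit [17,17] leaf, test {P0@t=17, P3(miss), P5(miss)}
    N2 x:[26/3,41/3] y:[39/2,23] z:[61/3,74/3] -> miss, prune

order=[0, 4, 6, 1, 2]  |boxes|=5  |leaves|=1  hit=P0

== RESULT ==
[0, 4, 6, 1, 2]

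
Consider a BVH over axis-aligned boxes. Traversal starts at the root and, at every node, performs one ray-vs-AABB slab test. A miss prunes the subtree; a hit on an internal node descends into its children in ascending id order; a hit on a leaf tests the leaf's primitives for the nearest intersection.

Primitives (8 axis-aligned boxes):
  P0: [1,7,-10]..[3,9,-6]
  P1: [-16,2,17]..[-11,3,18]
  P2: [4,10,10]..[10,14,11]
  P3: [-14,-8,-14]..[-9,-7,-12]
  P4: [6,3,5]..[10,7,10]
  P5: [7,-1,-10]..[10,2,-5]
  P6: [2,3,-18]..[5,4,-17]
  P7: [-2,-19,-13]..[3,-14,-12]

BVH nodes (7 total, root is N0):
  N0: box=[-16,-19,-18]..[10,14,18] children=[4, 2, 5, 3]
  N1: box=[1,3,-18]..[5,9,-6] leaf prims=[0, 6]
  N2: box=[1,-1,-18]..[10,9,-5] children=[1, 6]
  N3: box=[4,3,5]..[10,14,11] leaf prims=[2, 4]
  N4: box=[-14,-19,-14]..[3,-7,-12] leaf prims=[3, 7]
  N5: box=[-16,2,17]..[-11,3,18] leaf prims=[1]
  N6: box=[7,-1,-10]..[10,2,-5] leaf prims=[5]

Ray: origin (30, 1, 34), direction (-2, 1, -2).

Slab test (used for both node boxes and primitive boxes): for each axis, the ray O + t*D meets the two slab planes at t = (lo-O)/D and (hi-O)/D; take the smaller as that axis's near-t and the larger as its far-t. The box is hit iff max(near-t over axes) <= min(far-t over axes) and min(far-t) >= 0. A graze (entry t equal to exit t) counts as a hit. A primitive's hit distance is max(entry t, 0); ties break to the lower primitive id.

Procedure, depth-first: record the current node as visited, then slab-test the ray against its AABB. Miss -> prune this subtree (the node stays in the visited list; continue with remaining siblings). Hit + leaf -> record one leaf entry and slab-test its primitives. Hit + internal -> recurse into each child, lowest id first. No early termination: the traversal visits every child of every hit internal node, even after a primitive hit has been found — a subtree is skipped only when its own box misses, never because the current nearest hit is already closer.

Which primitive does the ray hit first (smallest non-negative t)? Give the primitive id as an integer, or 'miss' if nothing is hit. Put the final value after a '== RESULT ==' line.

Walk:
N0 x:[10,23] y:[-20,13] z:[8,26] -> hit [10,13], descend [2, 3, 4, 5]
  N2 x:[10,29/2] y:[-2,8] z:[39/2,26] -> miss, prune
  N3 x:[10,13] y:[2,13] z:[23/2,29/2] -> hit [23/2,13] leaf, test {P2@t=23/2, P4(miss)}
  N4 x:[27/2,22] y:[-20,-8] z:[23,24] -> miss, prune
  N5 x:[41/2,23] y:[1,2] z:[8,17/2] -> miss, prune

5 AABB tests over nodes [0, 2, 3, 4, 5]; 1 leaf entered; closest P2.

== RESULT ==
2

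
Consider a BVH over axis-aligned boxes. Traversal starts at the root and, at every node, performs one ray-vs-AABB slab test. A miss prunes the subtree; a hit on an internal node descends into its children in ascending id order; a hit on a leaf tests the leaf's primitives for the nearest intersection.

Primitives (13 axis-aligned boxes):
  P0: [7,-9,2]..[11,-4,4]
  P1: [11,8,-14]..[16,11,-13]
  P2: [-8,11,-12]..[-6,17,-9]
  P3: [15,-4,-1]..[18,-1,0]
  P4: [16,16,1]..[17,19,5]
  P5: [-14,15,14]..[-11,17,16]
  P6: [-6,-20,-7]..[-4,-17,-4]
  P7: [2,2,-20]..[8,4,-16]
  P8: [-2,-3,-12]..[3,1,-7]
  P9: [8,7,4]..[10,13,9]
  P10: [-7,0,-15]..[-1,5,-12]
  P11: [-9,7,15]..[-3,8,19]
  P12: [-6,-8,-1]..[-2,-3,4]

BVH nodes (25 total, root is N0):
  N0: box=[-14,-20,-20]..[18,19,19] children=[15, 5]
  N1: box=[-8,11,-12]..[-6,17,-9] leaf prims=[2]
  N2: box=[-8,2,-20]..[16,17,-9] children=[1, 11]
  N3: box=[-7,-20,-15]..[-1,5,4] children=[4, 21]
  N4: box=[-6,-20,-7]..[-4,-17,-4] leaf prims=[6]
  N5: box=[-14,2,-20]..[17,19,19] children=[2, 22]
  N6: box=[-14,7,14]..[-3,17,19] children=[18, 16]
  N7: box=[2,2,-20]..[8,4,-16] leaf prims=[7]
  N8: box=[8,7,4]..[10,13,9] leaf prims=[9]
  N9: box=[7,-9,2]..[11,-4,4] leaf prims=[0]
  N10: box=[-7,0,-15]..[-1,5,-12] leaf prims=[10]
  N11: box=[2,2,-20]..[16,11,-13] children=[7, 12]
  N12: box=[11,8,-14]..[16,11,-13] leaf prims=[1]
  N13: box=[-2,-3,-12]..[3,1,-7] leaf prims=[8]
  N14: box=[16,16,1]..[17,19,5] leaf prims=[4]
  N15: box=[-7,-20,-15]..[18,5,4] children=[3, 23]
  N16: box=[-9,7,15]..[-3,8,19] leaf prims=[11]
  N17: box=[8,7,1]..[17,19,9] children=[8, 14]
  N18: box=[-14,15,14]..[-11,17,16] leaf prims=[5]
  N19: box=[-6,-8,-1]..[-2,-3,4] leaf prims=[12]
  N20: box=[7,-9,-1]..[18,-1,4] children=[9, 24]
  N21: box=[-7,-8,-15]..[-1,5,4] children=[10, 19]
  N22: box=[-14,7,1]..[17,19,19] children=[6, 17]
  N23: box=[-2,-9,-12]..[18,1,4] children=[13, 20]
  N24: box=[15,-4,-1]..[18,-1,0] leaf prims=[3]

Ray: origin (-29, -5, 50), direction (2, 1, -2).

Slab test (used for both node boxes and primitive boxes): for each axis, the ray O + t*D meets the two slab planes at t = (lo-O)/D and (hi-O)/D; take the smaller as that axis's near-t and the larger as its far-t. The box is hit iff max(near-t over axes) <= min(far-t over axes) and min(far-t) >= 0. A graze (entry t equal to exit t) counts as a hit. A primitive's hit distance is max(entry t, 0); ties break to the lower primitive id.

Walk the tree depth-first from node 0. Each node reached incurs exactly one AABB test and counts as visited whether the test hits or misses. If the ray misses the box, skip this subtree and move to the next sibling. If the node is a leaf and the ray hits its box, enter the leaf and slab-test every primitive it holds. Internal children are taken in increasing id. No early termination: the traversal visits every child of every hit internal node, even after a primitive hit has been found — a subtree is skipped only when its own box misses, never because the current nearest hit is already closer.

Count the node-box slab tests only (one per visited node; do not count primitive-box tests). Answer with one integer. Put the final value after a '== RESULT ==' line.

Trace the traversal:
N0 x:[15/2,47/2] y:[-15,24] z:[31/2,35] -> hit [31/2,47/2], descend [5, 15]
  N5 x:[15/2,23] y:[7,24] z:[31/2,35] -> hit [31/2,23], descend [2, 22]
    N2 x:[21/2,45/2] y:[7,22] z:[59/2,35] -> miss, prune
    N22 x:[15/2,23] y:[12,24] z:[31/2,49/2] -> hit [31/2,23], descend [6, 17]
      N6 x:[15/2,13] y:[12,22] z:[31/2,18] -> miss, prune
      N17 x:[37/2,23] y:[12,24] z:[41/2,49/2] -> hit [41/2,23], descend [8, 14]
        N8 x:[37/2,39/2] y:[12,18] z:[41/2,23] -> miss, prune
        N14 x:[45/2,23] y:[21,24] z:[45/2,49/2] -> hit [45/2,23] leaf, test {P4@t=45/2}
  N15 x:[11,47/2] y:[-15,10] z:[23,65/2] -> miss, prune

Visited [0, 5, 2, 22, 6, 17, 8, 14, 15]. Tests: 9 box, 1 leaf. Nearest: P4.

== RESULT ==
9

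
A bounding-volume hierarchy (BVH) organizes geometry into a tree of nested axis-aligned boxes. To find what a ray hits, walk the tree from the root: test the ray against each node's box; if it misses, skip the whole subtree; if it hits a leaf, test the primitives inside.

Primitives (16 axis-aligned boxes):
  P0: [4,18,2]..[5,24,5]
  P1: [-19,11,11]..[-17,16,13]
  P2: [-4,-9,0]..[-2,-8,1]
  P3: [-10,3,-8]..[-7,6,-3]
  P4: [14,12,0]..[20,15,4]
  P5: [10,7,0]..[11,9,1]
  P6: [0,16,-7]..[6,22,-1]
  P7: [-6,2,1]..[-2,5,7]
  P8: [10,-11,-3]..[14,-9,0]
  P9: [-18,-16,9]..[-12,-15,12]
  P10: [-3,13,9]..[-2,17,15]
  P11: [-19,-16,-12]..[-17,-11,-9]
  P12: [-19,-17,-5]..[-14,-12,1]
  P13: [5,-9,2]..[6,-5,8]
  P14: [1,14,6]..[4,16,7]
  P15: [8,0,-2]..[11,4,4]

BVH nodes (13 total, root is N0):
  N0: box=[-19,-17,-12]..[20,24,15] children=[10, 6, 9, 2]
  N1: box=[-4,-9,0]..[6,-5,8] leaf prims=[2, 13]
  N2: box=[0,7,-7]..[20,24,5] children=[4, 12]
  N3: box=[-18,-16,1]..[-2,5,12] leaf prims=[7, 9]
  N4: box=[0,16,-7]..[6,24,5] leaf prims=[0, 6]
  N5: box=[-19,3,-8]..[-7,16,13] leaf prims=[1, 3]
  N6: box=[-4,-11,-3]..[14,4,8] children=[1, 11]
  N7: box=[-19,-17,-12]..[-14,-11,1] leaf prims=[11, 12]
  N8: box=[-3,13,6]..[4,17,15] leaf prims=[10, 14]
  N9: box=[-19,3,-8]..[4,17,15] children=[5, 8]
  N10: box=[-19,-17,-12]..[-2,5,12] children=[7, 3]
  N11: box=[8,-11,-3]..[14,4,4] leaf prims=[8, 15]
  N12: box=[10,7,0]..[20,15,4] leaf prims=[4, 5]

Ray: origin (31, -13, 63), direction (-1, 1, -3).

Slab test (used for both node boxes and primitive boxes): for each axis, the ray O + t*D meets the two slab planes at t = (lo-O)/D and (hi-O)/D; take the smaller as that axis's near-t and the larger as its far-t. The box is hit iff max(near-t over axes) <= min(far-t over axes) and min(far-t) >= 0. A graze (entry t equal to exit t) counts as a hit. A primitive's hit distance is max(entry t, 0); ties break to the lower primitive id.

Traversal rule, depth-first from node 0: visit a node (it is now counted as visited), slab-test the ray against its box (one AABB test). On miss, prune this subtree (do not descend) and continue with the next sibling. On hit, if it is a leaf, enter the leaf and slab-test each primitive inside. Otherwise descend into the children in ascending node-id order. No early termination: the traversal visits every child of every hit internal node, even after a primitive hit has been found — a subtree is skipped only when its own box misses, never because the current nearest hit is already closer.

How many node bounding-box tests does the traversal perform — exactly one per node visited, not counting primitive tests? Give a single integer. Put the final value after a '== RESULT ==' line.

Traverse from the root:
N0 x:[11,50] y:[-4,37] z:[16,25] -> hit [16,25], descend [2, 6, 9, 10]
  N2 x:[11,31] y:[20,37] z:[58/3,70/3] -> hit [20,70/3], descend [4, 12]
    N4 x:[25,31] y:[29,37] z:[58/3,70/3] -> miss, prune
    N12 x:[11,21] y:[20,28] z:[59/3,21] -> hit [20,21] leaf, test {P4(miss), P5@t=62/3}
  N6 x:[17,35] y:[2,17] z:[55/3,22] -> miss, prune
  N9 x:[27,50] y:[16,30] z:[16,71/3] -> miss, prune
  N10 x:[33,50] y:[-4,18] z:[17,25] -> miss, prune

Visited [0, 2, 4, 12, 6, 9, 10]. Tests: 7 box, 1 leaf. Nearest: P5.

== RESULT ==
7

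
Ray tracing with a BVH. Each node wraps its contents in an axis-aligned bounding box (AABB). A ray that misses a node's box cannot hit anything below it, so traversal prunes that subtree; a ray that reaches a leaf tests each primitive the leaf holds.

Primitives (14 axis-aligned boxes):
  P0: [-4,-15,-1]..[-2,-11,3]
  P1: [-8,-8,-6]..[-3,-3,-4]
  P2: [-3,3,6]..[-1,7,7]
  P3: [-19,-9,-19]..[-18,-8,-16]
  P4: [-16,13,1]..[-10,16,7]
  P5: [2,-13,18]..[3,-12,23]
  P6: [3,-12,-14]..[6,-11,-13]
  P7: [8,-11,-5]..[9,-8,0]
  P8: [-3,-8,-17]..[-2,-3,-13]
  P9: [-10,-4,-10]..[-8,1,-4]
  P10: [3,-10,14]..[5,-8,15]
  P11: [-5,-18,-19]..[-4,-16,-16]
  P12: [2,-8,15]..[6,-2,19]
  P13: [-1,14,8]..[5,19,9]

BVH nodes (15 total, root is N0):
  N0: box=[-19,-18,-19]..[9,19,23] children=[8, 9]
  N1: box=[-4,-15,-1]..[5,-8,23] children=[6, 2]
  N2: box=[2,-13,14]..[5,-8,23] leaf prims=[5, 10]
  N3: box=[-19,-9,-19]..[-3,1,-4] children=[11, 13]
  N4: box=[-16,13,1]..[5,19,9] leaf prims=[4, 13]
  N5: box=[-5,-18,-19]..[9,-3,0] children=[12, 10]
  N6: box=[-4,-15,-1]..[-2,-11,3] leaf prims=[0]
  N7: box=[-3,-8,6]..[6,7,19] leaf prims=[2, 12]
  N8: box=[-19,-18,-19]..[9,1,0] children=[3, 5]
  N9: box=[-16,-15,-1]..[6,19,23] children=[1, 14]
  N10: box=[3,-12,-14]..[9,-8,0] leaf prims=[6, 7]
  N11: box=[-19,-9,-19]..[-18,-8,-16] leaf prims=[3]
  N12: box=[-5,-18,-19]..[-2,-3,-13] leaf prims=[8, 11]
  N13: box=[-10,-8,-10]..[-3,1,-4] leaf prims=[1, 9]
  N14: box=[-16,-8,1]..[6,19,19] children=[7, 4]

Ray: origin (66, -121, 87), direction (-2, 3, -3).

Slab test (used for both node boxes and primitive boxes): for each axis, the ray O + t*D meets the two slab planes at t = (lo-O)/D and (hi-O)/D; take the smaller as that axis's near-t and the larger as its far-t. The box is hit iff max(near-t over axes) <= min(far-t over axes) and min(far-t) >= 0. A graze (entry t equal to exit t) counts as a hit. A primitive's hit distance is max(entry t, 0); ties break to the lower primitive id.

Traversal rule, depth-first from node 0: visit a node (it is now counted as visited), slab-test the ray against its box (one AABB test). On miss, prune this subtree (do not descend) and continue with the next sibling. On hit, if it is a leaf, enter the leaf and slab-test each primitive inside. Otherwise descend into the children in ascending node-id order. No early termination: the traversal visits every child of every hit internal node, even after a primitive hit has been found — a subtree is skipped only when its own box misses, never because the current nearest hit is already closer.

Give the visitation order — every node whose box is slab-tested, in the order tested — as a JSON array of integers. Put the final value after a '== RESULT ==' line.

Walk:
N0 x:[57/2,85/2] y:[103/3,140/3] z:[64/3,106/3] -> hit [103/3,106/3], descend [8, 9]
  N8 x:[57/2,85/2] y:[103/3,122/3] z:[29,106/3] -> hit [103/3,106/3], descend [3, 5]
    N3 x:[69/2,85/2] y:[112/3,122/3] z:[91/3,106/3] -> miss, prune
    N5 x:[57/2,71/2] y:[103/3,118/3] z:[29,106/3] -> hit [103/3,106/3], descend [10, 12]
      N10 x:[57/2,63/2] y:[109/3,113/3] z:[29,101/3] -> miss, prune
      N12 x:[34,71/2] y:[103/3,118/3] z:[100/3,106/3] -> hit [103/3,106/3] leaf, test {P8(miss), P11@t=35}
  N9 x:[30,41] y:[106/3,140/3] z:[64/3,88/3] -> miss, prune

Summary -> nodes [0, 8, 3, 5, 10, 12, 9]; box-tests=7; leaf-entries=1; first=P11

== RESULT ==
[0, 8, 3, 5, 10, 12, 9]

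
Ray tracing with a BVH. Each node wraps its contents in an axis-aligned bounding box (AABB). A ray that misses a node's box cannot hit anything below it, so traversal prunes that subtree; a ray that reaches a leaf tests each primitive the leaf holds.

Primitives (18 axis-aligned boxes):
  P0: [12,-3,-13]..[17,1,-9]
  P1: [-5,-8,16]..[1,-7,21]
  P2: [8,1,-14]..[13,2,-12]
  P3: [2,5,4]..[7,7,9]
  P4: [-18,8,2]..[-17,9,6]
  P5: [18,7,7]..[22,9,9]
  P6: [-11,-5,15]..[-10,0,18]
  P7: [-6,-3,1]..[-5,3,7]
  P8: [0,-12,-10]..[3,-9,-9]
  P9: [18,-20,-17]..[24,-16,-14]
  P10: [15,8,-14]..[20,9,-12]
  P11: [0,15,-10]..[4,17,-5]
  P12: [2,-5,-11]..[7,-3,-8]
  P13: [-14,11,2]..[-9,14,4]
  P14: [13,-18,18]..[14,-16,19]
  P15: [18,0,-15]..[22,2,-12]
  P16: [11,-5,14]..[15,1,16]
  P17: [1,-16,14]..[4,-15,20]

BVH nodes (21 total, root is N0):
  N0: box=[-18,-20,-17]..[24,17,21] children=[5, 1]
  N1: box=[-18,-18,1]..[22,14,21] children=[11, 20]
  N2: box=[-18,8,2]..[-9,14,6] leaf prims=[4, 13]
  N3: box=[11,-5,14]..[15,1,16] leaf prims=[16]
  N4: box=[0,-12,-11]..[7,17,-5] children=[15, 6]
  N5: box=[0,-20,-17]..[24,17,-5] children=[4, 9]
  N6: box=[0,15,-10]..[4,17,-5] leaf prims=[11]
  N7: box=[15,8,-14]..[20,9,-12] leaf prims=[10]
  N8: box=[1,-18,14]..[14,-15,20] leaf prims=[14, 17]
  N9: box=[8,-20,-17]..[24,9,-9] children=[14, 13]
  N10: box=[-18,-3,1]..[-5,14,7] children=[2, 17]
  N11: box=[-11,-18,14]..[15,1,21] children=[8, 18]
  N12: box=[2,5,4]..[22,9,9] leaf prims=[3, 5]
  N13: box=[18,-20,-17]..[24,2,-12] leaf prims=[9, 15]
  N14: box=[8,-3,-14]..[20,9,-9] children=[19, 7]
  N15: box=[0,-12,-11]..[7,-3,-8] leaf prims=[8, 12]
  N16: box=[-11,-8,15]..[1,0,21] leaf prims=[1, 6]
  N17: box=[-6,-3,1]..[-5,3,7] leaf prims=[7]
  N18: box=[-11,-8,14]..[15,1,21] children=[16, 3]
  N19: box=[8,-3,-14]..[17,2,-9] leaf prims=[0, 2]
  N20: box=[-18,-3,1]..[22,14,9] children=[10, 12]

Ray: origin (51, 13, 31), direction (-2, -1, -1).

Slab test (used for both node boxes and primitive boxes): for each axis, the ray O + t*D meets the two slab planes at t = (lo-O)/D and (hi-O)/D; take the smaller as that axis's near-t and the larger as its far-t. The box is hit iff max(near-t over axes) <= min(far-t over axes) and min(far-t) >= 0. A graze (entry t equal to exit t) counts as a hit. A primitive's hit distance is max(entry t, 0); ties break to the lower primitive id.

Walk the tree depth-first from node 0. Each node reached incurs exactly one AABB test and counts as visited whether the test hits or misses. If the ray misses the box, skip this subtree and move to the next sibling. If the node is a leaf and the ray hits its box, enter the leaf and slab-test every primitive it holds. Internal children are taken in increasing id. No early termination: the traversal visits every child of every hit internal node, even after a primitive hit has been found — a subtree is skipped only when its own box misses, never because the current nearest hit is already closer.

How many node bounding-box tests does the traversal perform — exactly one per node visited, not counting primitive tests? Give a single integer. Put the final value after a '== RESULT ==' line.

Trace the traversal:
N0 x:[27/2,69/2] y:[-4,33] z:[10,48] -> hit [27/2,33], descend [1, 5]
  N1 x:[29/2,69/2] y:[-1,31] z:[10,30] -> hit [29/2,30], descend [11, 20]
    N11 x:[18,31] y:[12,31] z:[10,17] -> miss, prune
    N20 x:[29/2,69/2] y:[-1,16] z:[22,30] -> miss, prune
  N5 x:[27/2,51/2] y:[-4,33] z:[36,48] -> miss, prune

5 AABB tests over nodes [0, 1, 11, 20, 5]; 0 leaves entered; closest miss.

== RESULT ==
5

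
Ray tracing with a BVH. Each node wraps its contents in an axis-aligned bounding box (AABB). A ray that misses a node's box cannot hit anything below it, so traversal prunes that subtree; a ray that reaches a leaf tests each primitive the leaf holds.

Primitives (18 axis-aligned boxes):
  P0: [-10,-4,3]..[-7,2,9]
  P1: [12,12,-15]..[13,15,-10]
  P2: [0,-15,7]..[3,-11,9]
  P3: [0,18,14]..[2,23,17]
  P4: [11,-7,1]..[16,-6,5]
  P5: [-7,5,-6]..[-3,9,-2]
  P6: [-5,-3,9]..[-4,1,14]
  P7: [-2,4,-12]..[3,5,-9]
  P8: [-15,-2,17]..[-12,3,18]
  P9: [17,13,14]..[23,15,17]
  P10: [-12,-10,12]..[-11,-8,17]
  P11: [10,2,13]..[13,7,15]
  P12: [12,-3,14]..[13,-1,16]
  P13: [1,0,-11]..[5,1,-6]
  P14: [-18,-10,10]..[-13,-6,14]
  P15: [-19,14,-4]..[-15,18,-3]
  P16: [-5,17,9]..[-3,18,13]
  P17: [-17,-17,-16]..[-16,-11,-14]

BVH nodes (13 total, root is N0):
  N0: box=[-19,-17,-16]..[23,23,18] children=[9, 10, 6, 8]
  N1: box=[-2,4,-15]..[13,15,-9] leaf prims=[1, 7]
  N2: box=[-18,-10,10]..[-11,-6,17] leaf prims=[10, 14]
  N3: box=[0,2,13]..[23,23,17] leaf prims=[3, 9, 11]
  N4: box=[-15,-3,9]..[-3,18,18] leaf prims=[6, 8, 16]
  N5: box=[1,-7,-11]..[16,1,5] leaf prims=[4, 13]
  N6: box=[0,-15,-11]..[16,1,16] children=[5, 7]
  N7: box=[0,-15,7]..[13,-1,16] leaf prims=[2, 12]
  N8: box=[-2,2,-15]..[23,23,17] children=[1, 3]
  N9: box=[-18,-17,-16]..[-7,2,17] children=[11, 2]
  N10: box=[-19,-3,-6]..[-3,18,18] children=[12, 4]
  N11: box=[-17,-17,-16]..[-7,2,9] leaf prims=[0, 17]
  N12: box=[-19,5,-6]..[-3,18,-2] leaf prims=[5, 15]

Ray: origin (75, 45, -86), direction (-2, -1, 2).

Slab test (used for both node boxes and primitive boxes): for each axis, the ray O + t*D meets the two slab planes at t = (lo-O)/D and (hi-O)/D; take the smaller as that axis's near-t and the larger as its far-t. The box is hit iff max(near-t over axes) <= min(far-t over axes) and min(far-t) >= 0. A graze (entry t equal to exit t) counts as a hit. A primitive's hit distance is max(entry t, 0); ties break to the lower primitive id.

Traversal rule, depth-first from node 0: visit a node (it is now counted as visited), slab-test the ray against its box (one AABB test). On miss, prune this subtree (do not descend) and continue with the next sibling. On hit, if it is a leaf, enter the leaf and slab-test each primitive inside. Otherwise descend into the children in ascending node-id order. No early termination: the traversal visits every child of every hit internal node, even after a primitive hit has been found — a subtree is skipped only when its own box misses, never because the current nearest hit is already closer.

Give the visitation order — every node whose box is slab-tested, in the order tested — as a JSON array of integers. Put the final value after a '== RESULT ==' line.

Trace the traversal:
N0 x:[26,47] y:[22,62] z:[35,52] -> hit [35,47], descend [6, 8, 9, 10]
  N6 x:[59/2,75/2] y:[44,60] z:[75/2,51] -> miss, prune
  N8 x:[26,77/2] y:[22,43] z:[71/2,103/2] -> hit [71/2,77/2], descend [1, 3]
    N1 x:[31,77/2] y:[30,41] z:[71/2,77/2] -> hit [71/2,77/2] leaf, test {P1(miss), P7(miss)}
    N3 x:[26,75/2] y:[22,43] z:[99/2,103/2] -> miss, prune
  N9 x:[41,93/2] y:[43,62] z:[35,103/2] -> hit [43,93/2], descend [2, 11]
    N2 x:[43,93/2] y:[51,55] z:[48,103/2] -> miss, prune
    N11 x:[41,46] y:[43,62] z:[35,95/2] -> hit [43,46] leaf, test {P0(miss), P17(miss)}
  N10 x:[39,47] y:[27,48] z:[40,52] -> hit [40,47], descend [4, 12]
    N4 x:[39,45] y:[27,48] z:[95/2,52] -> miss, prune
    N12 x:[39,47] y:[27,40] z:[40,42] -> hit [40,40] leaf, test {P5@t=40, P15(miss)}

Visited [0, 6, 8, 1, 3, 9, 2, 11, 10, 4, 12]. Tests: 11 box, 3 leaf. Nearest: P5.

== RESULT ==
[0, 6, 8, 1, 3, 9, 2, 11, 10, 4, 12]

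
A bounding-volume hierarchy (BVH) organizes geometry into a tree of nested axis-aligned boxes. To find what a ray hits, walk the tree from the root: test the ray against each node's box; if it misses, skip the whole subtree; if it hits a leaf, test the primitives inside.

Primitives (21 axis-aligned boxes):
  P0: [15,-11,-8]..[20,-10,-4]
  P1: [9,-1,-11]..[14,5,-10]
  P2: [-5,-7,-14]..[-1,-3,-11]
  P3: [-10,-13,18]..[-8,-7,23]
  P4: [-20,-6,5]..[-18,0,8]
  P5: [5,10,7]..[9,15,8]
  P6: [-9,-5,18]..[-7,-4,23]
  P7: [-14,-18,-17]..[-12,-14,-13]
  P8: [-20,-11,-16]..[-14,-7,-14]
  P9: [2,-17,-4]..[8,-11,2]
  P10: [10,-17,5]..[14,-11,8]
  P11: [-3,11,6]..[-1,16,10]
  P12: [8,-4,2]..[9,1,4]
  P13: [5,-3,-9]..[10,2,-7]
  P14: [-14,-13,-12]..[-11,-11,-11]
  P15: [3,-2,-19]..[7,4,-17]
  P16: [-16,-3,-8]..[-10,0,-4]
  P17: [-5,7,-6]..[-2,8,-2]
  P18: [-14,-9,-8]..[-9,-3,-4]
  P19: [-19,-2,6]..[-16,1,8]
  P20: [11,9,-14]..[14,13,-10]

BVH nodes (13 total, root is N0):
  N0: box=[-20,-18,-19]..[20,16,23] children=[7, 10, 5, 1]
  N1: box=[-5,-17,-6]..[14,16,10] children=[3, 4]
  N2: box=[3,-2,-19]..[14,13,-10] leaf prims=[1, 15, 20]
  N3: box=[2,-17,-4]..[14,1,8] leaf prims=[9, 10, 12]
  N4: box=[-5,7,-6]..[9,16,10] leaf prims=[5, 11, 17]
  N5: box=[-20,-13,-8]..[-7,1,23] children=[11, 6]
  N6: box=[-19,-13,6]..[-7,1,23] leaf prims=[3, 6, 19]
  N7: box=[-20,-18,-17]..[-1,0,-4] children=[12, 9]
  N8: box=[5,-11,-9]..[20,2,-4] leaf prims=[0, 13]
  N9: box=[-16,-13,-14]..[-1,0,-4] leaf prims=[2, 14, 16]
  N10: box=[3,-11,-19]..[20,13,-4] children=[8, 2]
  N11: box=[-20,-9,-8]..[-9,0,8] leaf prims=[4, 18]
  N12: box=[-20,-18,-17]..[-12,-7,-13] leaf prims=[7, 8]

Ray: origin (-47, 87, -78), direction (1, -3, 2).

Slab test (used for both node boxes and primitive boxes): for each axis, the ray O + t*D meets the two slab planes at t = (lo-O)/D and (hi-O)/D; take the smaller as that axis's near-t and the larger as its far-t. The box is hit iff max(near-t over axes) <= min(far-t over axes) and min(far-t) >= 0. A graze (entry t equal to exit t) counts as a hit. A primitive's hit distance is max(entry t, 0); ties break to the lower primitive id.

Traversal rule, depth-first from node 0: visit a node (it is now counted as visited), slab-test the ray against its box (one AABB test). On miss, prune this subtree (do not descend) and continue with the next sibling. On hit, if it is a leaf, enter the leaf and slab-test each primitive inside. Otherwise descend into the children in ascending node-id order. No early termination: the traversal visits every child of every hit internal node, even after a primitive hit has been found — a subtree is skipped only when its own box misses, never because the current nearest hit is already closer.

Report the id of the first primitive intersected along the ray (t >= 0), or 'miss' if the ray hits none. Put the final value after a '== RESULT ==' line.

Walk:
N0 x:[27,67] y:[71/3,35] z:[59/2,101/2] -> hit [59/2,35], descend [1, 5, 7, 10]
  N1 x:[42,61] y:[71/3,104/3] z:[36,44] -> miss, prune
  N5 x:[27,40] y:[86/3,100/3] z:[35,101/2] -> miss, prune
  N7 x:[27,46] y:[29,35] z:[61/2,37] -> hit [61/2,35], descend [9, 12]
    N9 x:[31,46] y:[29,100/3] z:[32,37] -> hit [32,100/3] leaf, test {P2(miss), P14@t=33, P16(miss)}
    N12 x:[27,35] y:[94/3,35] z:[61/2,65/2] -> hit [94/3,65/2] leaf, test {P7(miss), P8@t=94/3}
  N10 x:[50,67] y:[74/3,98/3] z:[59/2,37] -> miss, prune

order=[0, 1, 5, 7, 9, 12, 10]  |boxes|=7  |leaves|=2  hit=P8

== RESULT ==
8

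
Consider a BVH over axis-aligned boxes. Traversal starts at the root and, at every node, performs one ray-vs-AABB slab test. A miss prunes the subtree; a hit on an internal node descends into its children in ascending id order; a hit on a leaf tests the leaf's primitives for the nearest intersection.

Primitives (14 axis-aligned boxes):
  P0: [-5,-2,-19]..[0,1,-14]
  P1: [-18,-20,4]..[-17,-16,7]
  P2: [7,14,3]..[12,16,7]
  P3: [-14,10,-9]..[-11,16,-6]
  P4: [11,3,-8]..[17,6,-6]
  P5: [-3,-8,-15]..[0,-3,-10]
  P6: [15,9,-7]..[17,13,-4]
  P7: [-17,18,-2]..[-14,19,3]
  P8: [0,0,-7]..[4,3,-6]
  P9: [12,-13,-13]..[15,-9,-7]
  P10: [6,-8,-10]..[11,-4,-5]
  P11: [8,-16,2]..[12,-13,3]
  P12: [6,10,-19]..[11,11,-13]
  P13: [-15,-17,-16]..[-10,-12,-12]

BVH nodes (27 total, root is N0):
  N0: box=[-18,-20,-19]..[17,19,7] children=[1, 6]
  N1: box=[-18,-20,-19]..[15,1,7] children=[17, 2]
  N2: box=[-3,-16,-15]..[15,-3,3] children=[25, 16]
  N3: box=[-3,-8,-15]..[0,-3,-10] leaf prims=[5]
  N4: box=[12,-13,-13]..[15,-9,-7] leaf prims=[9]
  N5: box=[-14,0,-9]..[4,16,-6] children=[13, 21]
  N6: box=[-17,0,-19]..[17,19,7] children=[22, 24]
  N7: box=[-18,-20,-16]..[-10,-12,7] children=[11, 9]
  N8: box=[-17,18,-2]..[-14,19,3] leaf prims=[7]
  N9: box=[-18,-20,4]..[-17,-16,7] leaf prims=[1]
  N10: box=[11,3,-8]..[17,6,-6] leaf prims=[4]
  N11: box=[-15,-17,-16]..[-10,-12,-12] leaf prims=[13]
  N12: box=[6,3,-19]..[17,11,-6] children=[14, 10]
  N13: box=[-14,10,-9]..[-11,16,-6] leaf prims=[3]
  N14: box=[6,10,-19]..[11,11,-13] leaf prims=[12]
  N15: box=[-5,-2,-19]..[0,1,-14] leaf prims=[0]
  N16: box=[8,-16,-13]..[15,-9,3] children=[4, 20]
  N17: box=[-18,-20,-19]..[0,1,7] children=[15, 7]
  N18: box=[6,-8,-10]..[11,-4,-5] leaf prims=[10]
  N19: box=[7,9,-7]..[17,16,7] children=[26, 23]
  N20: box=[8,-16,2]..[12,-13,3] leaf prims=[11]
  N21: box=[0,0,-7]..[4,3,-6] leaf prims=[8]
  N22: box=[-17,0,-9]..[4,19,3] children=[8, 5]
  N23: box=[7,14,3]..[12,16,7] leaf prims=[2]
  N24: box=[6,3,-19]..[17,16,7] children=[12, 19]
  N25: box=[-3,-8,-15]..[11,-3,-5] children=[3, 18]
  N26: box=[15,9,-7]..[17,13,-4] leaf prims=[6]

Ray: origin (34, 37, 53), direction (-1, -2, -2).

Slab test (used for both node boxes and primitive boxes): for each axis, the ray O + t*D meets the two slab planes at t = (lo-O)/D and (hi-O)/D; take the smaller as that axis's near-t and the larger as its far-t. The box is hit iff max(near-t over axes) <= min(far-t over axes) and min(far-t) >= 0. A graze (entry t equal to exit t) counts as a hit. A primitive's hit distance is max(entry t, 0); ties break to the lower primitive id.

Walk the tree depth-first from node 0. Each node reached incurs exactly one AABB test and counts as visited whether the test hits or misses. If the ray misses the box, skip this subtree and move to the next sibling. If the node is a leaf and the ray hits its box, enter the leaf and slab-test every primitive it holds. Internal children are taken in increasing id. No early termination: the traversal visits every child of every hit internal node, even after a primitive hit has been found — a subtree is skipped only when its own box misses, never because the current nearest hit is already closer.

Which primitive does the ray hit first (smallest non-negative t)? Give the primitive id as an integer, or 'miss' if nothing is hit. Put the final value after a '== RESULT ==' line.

Walk:
N0 x:[17,52] y:[9,57/2] z:[23,36] -> hit [23,57/2], descend [1, 6]
  N1 x:[19,52] y:[18,57/2] z:[23,36] -> hit [23,57/2], descend [2, 17]
    N2 x:[19,37] y:[20,53/2] z:[25,34] -> hit [25,53/2], descend [16, 25]
      N16 x:[19,26] y:[23,53/2] z:[25,33] -> hit [25,26], descend [4, 20]
        N4 x:[19,22] y:[23,25] z:[30,33] -> miss, prune
        N20 x:[22,26] y:[25,53/2] z:[25,51/2] -> hit [25,51/2] leaf, test {P11@t=25}
      N25 x:[23,37] y:[20,45/2] z:[29,34] -> miss, prune
    N17 x:[34,52] y:[18,57/2] z:[23,36] -> miss, prune
  N6 x:[17,51] y:[9,37/2] z:[23,36] -> miss, prune

9 AABB tests over nodes [0, 1, 2, 16, 4, 20, 25, 17, 6]; 1 leaf entered; closest P11.

== RESULT ==
11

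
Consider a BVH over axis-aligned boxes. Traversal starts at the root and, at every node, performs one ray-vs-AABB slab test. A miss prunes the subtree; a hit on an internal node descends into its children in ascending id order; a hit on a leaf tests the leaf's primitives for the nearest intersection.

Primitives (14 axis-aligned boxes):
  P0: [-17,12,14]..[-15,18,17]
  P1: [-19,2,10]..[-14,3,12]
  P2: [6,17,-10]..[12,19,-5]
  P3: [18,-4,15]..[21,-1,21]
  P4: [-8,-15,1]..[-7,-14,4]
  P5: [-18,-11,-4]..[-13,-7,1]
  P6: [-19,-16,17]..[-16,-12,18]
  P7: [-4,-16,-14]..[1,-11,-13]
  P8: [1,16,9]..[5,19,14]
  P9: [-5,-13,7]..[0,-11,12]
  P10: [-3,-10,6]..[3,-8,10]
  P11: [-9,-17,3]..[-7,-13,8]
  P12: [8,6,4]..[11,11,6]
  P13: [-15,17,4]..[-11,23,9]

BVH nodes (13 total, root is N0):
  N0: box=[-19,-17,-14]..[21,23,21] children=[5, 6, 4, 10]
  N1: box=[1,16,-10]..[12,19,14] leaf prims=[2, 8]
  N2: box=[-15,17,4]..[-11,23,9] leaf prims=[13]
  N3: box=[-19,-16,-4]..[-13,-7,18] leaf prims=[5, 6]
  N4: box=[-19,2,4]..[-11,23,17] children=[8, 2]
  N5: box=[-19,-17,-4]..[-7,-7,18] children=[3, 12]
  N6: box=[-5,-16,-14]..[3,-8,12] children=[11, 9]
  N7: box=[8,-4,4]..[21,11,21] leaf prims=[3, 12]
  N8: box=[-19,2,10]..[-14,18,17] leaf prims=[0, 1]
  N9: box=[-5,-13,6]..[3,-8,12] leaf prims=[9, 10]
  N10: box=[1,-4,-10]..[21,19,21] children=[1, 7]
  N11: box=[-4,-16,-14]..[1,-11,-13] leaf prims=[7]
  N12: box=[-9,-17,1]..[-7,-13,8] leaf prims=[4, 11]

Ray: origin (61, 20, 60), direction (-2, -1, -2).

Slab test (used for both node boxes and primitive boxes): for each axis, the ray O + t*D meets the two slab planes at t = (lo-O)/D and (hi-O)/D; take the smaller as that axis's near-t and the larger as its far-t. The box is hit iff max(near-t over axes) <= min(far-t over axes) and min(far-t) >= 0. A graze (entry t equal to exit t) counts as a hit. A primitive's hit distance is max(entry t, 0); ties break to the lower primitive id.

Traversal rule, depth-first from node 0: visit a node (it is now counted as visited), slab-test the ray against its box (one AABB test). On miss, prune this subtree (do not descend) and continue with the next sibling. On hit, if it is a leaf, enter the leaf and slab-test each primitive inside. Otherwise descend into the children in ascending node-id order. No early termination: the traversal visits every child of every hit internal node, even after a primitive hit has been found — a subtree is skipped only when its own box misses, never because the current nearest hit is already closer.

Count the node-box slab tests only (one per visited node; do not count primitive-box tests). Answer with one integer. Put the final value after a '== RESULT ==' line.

Trace the traversal:
N0 x:[20,40] y:[-3,37] z:[39/2,37] -> hit [20,37], descend [4, 5, 6, 10]
  N4 x:[36,40] y:[-3,18] z:[43/2,28] -> miss, prune
  N5 x:[34,40] y:[27,37] z:[21,32] -> miss, prune
  N6 x:[29,33] y:[28,36] z:[24,37] -> hit [29,33], descend [9, 11]
    N9 x:[29,33] y:[28,33] z:[24,27] -> miss, prune
    N11 x:[30,65/2] y:[31,36] z:[73/2,37] -> miss, prune
  N10 x:[20,30] y:[1,24] z:[39/2,35] -> hit [20,24], descend [1, 7]
    N1 x:[49/2,30] y:[1,4] z:[23,35] -> miss, prune
    N7 x:[20,53/2] y:[9,24] z:[39/2,28] -> hit [20,24] leaf, test {P3@t=21, P12(miss)}

9 AABB tests over nodes [0, 4, 5, 6, 9, 11, 10, 1, 7]; 1 leaf entered; closest P3.

== RESULT ==
9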